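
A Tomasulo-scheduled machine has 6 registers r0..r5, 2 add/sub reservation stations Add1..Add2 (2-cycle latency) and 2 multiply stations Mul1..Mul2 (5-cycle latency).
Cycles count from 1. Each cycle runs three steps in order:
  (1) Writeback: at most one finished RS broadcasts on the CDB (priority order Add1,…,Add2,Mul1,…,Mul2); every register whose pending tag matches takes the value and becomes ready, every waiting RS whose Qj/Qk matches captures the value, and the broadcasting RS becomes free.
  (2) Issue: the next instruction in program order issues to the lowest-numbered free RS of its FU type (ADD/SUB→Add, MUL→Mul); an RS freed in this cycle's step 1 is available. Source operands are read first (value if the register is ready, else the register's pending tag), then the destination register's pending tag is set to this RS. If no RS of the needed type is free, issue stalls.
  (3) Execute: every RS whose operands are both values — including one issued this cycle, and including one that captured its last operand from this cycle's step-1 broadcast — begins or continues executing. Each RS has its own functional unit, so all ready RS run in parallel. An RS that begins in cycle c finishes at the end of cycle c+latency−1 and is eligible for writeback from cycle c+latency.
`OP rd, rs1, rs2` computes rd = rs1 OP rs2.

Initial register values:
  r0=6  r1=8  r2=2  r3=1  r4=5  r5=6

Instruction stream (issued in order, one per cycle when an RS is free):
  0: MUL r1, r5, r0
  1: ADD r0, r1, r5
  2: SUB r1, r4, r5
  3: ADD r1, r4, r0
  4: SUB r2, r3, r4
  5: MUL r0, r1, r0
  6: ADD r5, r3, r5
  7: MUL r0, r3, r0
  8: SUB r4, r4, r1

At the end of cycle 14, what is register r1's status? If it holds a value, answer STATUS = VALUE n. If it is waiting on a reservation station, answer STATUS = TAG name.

STATUS = VALUE 47

c1: issue MUL r1<-Mul1 | r0:6,r1:Mul1,r2:2,r3:1,r4:5,r5:6
c2: issue ADD r0<-Add1 | r0:Add1,r1:Mul1,r2:2,r3:1,r4:5,r5:6
c3: issue SUB r1<-Add2 | r0:Add1,r1:Add2,r2:2,r3:1,r4:5,r5:6
c4: stall | r0:Add1,r1:Add2,r2:2,r3:1,r4:5,r5:6
c5: CDB Add2=-1; issue ADD r1<-Add2 | r0:Add1,r1:Add2,r2:2,r3:1,r4:5,r5:6
c6: CDB Mul1=36; stall | r0:Add1,r1:Add2,r2:2,r3:1,r4:5,r5:6
c7: stall | r0:Add1,r1:Add2,r2:2,r3:1,r4:5,r5:6
c8: CDB Add1=42; issue SUB r2<-Add1 | r0:42,r1:Add2,r2:Add1,r3:1,r4:5,r5:6
c9: issue MUL r0<-Mul1 | r0:Mul1,r1:Add2,r2:Add1,r3:1,r4:5,r5:6
c10: CDB Add1=-4; issue ADD r5<-Add1 | r0:Mul1,r1:Add2,r2:-4,r3:1,r4:5,r5:Add1
c11: CDB Add2=47; issue MUL r0<-Mul2 | r0:Mul2,r1:47,r2:-4,r3:1,r4:5,r5:Add1
c12: CDB Add1=7; issue SUB r4<-Add1 | r0:Mul2,r1:47,r2:-4,r3:1,r4:Add1,r5:7
c13: - | r0:Mul2,r1:47,r2:-4,r3:1,r4:Add1,r5:7
c14: CDB Add1=-42 | r0:Mul2,r1:47,r2:-4,r3:1,r4:-42,r5:7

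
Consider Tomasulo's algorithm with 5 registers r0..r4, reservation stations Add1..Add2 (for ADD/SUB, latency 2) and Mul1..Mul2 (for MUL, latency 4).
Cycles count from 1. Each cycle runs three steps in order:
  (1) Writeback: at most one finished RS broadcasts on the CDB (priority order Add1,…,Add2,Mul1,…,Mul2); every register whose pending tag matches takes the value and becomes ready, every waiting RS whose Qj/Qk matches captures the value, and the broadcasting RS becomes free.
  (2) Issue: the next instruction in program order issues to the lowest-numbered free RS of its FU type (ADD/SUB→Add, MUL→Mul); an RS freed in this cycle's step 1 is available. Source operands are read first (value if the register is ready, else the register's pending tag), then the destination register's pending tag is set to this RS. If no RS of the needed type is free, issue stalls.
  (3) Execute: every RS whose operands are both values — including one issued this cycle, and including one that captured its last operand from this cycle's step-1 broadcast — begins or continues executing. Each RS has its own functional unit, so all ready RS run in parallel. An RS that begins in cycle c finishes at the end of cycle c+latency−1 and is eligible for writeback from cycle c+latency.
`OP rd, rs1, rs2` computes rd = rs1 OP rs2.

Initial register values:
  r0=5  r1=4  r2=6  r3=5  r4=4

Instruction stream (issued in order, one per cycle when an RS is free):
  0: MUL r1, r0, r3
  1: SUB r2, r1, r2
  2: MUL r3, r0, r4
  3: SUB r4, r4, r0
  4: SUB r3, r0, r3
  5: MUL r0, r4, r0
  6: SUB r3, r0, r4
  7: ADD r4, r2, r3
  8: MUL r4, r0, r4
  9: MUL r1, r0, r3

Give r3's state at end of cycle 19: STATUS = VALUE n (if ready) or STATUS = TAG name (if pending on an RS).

  c1: issue MUL r1<-Mul1  regs: r0:5,r1:Mul1,r2:6,r3:5,r4:4
  c2: issue SUB r2<-Add1  regs: r0:5,r1:Mul1,r2:Add1,r3:5,r4:4
  c3: issue MUL r3<-Mul2  regs: r0:5,r1:Mul1,r2:Add1,r3:Mul2,r4:4
  c4: issue SUB r4<-Add2  regs: r0:5,r1:Mul1,r2:Add1,r3:Mul2,r4:Add2
  c5: CDB Mul1=25; stall  regs: r0:5,r1:25,r2:Add1,r3:Mul2,r4:Add2
  c6: CDB Add2=-1; issue SUB r3<-Add2  regs: r0:5,r1:25,r2:Add1,r3:Add2,r4:-1
  c7: CDB Add1=19; issue MUL r0<-Mul1  regs: r0:Mul1,r1:25,r2:19,r3:Add2,r4:-1
  c8: CDB Mul2=20; issue SUB r3<-Add1  regs: r0:Mul1,r1:25,r2:19,r3:Add1,r4:-1
  c9: stall  regs: r0:Mul1,r1:25,r2:19,r3:Add1,r4:-1
  c10: CDB Add2=-15; issue ADD r4<-Add2  regs: r0:Mul1,r1:25,r2:19,r3:Add1,r4:Add2
  c11: CDB Mul1=-5; issue MUL r4<-Mul1  regs: r0:-5,r1:25,r2:19,r3:Add1,r4:Mul1
  c12: issue MUL r1<-Mul2  regs: r0:-5,r1:Mul2,r2:19,r3:Add1,r4:Mul1
  c13: CDB Add1=-4  regs: r0:-5,r1:Mul2,r2:19,r3:-4,r4:Mul1
  c14: -  regs: r0:-5,r1:Mul2,r2:19,r3:-4,r4:Mul1
  c15: CDB Add2=15  regs: r0:-5,r1:Mul2,r2:19,r3:-4,r4:Mul1
  c16: -  regs: r0:-5,r1:Mul2,r2:19,r3:-4,r4:Mul1
  c17: CDB Mul2=20  regs: r0:-5,r1:20,r2:19,r3:-4,r4:Mul1
  c18: -  regs: r0:-5,r1:20,r2:19,r3:-4,r4:Mul1
  c19: CDB Mul1=-75  regs: r0:-5,r1:20,r2:19,r3:-4,r4:-75

STATUS = VALUE -4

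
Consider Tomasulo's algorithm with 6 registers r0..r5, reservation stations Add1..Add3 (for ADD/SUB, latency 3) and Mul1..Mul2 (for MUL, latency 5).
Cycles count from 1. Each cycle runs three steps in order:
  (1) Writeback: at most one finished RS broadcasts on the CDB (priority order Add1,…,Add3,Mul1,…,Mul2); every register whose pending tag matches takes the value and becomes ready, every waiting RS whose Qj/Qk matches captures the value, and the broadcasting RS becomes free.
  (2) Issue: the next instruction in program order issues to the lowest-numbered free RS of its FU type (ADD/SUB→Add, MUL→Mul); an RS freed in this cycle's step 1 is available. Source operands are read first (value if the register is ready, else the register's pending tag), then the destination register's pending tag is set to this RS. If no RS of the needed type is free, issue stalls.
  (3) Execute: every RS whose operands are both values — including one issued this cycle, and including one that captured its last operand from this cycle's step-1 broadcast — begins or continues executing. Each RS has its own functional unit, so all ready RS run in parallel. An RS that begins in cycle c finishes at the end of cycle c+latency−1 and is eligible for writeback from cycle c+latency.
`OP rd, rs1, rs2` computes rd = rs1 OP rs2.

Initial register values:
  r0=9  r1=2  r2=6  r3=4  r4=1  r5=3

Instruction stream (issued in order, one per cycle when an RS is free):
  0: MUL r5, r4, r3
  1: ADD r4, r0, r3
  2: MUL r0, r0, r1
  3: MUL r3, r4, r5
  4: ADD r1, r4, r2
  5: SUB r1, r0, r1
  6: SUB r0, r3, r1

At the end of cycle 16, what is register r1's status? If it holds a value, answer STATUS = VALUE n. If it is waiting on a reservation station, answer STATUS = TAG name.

cycle 1: issue MUL r5<-Mul1 // r0:9,r1:2,r2:6,r3:4,r4:1,r5:Mul1
cycle 2: issue ADD r4<-Add1 // r0:9,r1:2,r2:6,r3:4,r4:Add1,r5:Mul1
cycle 3: issue MUL r0<-Mul2 // r0:Mul2,r1:2,r2:6,r3:4,r4:Add1,r5:Mul1
cycle 4: stall // r0:Mul2,r1:2,r2:6,r3:4,r4:Add1,r5:Mul1
cycle 5: CDB Add1=13; stall // r0:Mul2,r1:2,r2:6,r3:4,r4:13,r5:Mul1
cycle 6: CDB Mul1=4; issue MUL r3<-Mul1 // r0:Mul2,r1:2,r2:6,r3:Mul1,r4:13,r5:4
cycle 7: issue ADD r1<-Add1 // r0:Mul2,r1:Add1,r2:6,r3:Mul1,r4:13,r5:4
cycle 8: CDB Mul2=18; issue SUB r1<-Add2 // r0:18,r1:Add2,r2:6,r3:Mul1,r4:13,r5:4
cycle 9: issue SUB r0<-Add3 // r0:Add3,r1:Add2,r2:6,r3:Mul1,r4:13,r5:4
cycle 10: CDB Add1=19 // r0:Add3,r1:Add2,r2:6,r3:Mul1,r4:13,r5:4
cycle 11: CDB Mul1=52 // r0:Add3,r1:Add2,r2:6,r3:52,r4:13,r5:4
cycle 12: - // r0:Add3,r1:Add2,r2:6,r3:52,r4:13,r5:4
cycle 13: CDB Add2=-1 // r0:Add3,r1:-1,r2:6,r3:52,r4:13,r5:4
cycle 14: - // r0:Add3,r1:-1,r2:6,r3:52,r4:13,r5:4
cycle 15: - // r0:Add3,r1:-1,r2:6,r3:52,r4:13,r5:4
cycle 16: CDB Add3=53 // r0:53,r1:-1,r2:6,r3:52,r4:13,r5:4

STATUS = VALUE -1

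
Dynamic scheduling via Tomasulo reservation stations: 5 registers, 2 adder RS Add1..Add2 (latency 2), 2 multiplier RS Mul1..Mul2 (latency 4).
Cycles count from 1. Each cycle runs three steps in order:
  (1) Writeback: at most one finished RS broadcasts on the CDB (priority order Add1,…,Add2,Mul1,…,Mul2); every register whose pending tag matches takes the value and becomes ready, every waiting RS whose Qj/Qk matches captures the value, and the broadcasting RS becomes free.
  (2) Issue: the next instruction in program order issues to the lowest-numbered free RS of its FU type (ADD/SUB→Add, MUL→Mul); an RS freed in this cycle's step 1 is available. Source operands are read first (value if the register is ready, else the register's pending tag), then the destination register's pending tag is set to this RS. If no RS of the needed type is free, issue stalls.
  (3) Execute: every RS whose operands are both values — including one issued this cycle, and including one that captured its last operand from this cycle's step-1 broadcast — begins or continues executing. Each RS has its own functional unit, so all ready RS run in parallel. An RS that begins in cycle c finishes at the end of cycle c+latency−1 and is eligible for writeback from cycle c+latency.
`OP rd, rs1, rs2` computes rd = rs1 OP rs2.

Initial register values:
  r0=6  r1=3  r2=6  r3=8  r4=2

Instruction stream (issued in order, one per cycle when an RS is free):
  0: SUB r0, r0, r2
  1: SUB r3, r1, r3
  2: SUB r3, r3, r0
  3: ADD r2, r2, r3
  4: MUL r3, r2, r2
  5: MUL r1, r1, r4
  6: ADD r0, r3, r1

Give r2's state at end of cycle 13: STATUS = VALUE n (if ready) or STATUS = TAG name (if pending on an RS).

c1: issue SUB r0<-Add1 | r0:Add1,r1:3,r2:6,r3:8,r4:2
c2: issue SUB r3<-Add2 | r0:Add1,r1:3,r2:6,r3:Add2,r4:2
c3: CDB Add1=0; issue SUB r3<-Add1 | r0:0,r1:3,r2:6,r3:Add1,r4:2
c4: CDB Add2=-5; issue ADD r2<-Add2 | r0:0,r1:3,r2:Add2,r3:Add1,r4:2
c5: issue MUL r3<-Mul1 | r0:0,r1:3,r2:Add2,r3:Mul1,r4:2
c6: CDB Add1=-5; issue MUL r1<-Mul2 | r0:0,r1:Mul2,r2:Add2,r3:Mul1,r4:2
c7: issue ADD r0<-Add1 | r0:Add1,r1:Mul2,r2:Add2,r3:Mul1,r4:2
c8: CDB Add2=1 | r0:Add1,r1:Mul2,r2:1,r3:Mul1,r4:2
c9: - | r0:Add1,r1:Mul2,r2:1,r3:Mul1,r4:2
c10: CDB Mul2=6 | r0:Add1,r1:6,r2:1,r3:Mul1,r4:2
c11: - | r0:Add1,r1:6,r2:1,r3:Mul1,r4:2
c12: CDB Mul1=1 | r0:Add1,r1:6,r2:1,r3:1,r4:2
c13: - | r0:Add1,r1:6,r2:1,r3:1,r4:2

STATUS = VALUE 1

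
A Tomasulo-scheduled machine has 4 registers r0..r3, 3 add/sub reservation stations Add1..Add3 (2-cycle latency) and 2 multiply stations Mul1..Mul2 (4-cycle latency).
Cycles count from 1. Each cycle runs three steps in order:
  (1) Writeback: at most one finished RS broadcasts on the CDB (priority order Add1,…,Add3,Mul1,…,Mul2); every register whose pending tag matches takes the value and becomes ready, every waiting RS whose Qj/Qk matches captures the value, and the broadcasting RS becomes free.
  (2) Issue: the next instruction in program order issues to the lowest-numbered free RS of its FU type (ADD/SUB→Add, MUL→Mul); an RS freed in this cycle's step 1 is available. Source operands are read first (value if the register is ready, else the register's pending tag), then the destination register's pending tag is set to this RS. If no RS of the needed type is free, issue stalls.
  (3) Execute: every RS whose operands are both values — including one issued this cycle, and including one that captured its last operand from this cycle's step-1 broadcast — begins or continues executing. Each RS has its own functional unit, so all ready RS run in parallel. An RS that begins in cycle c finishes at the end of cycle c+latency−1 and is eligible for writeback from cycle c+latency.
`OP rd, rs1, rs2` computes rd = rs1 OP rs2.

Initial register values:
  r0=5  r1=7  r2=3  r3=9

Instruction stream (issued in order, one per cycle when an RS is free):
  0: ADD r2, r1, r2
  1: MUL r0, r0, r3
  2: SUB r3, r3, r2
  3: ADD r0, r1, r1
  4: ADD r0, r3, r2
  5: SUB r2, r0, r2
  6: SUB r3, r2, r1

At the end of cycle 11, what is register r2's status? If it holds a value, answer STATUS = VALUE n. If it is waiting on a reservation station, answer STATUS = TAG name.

STATUS = VALUE -1

c1: issue ADD r2<-Add1 | r0:5,r1:7,r2:Add1,r3:9
c2: issue MUL r0<-Mul1 | r0:Mul1,r1:7,r2:Add1,r3:9
c3: CDB Add1=10; issue SUB r3<-Add1 | r0:Mul1,r1:7,r2:10,r3:Add1
c4: issue ADD r0<-Add2 | r0:Add2,r1:7,r2:10,r3:Add1
c5: CDB Add1=-1; issue ADD r0<-Add1 | r0:Add1,r1:7,r2:10,r3:-1
c6: CDB Add2=14; issue SUB r2<-Add2 | r0:Add1,r1:7,r2:Add2,r3:-1
c7: CDB Add1=9; issue SUB r3<-Add1 | r0:9,r1:7,r2:Add2,r3:Add1
c8: CDB Mul1=45 | r0:9,r1:7,r2:Add2,r3:Add1
c9: CDB Add2=-1 | r0:9,r1:7,r2:-1,r3:Add1
c10: - | r0:9,r1:7,r2:-1,r3:Add1
c11: CDB Add1=-8 | r0:9,r1:7,r2:-1,r3:-8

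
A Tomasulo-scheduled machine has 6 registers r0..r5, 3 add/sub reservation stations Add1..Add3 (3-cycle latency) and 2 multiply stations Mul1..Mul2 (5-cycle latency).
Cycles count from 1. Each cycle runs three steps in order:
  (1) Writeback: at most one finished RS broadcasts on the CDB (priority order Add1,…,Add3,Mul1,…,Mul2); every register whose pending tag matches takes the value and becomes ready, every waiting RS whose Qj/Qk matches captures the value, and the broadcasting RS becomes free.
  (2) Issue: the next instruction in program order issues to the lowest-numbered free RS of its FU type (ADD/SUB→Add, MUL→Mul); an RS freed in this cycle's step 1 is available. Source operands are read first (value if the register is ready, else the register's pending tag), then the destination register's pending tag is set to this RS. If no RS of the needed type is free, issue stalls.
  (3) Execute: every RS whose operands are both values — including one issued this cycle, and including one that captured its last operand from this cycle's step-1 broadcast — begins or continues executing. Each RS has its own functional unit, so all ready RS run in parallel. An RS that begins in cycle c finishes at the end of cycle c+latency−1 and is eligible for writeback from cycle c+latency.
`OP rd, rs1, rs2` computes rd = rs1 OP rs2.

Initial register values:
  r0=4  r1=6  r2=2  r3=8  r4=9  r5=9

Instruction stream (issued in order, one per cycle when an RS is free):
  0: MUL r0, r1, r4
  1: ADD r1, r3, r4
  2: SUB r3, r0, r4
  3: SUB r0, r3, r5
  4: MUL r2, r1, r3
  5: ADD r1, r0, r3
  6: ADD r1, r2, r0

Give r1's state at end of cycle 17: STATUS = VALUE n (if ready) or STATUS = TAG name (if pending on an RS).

STATUS = VALUE 801

cycle 1: issue MUL r0<-Mul1 // r0:Mul1,r1:6,r2:2,r3:8,r4:9,r5:9
cycle 2: issue ADD r1<-Add1 // r0:Mul1,r1:Add1,r2:2,r3:8,r4:9,r5:9
cycle 3: issue SUB r3<-Add2 // r0:Mul1,r1:Add1,r2:2,r3:Add2,r4:9,r5:9
cycle 4: issue SUB r0<-Add3 // r0:Add3,r1:Add1,r2:2,r3:Add2,r4:9,r5:9
cycle 5: CDB Add1=17; issue MUL r2<-Mul2 // r0:Add3,r1:17,r2:Mul2,r3:Add2,r4:9,r5:9
cycle 6: CDB Mul1=54; issue ADD r1<-Add1 // r0:Add3,r1:Add1,r2:Mul2,r3:Add2,r4:9,r5:9
cycle 7: stall // r0:Add3,r1:Add1,r2:Mul2,r3:Add2,r4:9,r5:9
cycle 8: stall // r0:Add3,r1:Add1,r2:Mul2,r3:Add2,r4:9,r5:9
cycle 9: CDB Add2=45; issue ADD r1<-Add2 // r0:Add3,r1:Add2,r2:Mul2,r3:45,r4:9,r5:9
cycle 10: - // r0:Add3,r1:Add2,r2:Mul2,r3:45,r4:9,r5:9
cycle 11: - // r0:Add3,r1:Add2,r2:Mul2,r3:45,r4:9,r5:9
cycle 12: CDB Add3=36 // r0:36,r1:Add2,r2:Mul2,r3:45,r4:9,r5:9
cycle 13: - // r0:36,r1:Add2,r2:Mul2,r3:45,r4:9,r5:9
cycle 14: CDB Mul2=765 // r0:36,r1:Add2,r2:765,r3:45,r4:9,r5:9
cycle 15: CDB Add1=81 // r0:36,r1:Add2,r2:765,r3:45,r4:9,r5:9
cycle 16: - // r0:36,r1:Add2,r2:765,r3:45,r4:9,r5:9
cycle 17: CDB Add2=801 // r0:36,r1:801,r2:765,r3:45,r4:9,r5:9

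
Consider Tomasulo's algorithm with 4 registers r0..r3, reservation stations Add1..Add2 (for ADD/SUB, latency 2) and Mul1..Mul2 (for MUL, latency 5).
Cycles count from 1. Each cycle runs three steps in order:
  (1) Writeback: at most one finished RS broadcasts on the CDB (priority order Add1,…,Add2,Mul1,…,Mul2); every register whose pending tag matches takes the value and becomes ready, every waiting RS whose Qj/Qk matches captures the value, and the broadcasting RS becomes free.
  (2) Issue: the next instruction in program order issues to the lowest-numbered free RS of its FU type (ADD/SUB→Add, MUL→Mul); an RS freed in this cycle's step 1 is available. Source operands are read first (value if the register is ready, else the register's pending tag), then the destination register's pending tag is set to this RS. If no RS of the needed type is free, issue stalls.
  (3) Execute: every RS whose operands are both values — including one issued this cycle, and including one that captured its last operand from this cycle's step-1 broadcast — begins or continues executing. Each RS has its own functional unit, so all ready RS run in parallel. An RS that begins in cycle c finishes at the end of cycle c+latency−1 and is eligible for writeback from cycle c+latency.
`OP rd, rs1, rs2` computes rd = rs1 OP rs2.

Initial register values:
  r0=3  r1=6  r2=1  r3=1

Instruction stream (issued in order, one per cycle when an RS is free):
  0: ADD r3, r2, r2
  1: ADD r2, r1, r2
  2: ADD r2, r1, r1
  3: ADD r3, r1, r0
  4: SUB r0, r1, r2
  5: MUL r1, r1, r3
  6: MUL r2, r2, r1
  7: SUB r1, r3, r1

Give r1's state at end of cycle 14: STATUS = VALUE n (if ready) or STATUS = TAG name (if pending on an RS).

STATUS = VALUE -45

cycle 1: issue ADD r3<-Add1 // r0:3,r1:6,r2:1,r3:Add1
cycle 2: issue ADD r2<-Add2 // r0:3,r1:6,r2:Add2,r3:Add1
cycle 3: CDB Add1=2; issue ADD r2<-Add1 // r0:3,r1:6,r2:Add1,r3:2
cycle 4: CDB Add2=7; issue ADD r3<-Add2 // r0:3,r1:6,r2:Add1,r3:Add2
cycle 5: CDB Add1=12; issue SUB r0<-Add1 // r0:Add1,r1:6,r2:12,r3:Add2
cycle 6: CDB Add2=9; issue MUL r1<-Mul1 // r0:Add1,r1:Mul1,r2:12,r3:9
cycle 7: CDB Add1=-6; issue MUL r2<-Mul2 // r0:-6,r1:Mul1,r2:Mul2,r3:9
cycle 8: issue SUB r1<-Add1 // r0:-6,r1:Add1,r2:Mul2,r3:9
cycle 9: - // r0:-6,r1:Add1,r2:Mul2,r3:9
cycle 10: - // r0:-6,r1:Add1,r2:Mul2,r3:9
cycle 11: CDB Mul1=54 // r0:-6,r1:Add1,r2:Mul2,r3:9
cycle 12: - // r0:-6,r1:Add1,r2:Mul2,r3:9
cycle 13: CDB Add1=-45 // r0:-6,r1:-45,r2:Mul2,r3:9
cycle 14: - // r0:-6,r1:-45,r2:Mul2,r3:9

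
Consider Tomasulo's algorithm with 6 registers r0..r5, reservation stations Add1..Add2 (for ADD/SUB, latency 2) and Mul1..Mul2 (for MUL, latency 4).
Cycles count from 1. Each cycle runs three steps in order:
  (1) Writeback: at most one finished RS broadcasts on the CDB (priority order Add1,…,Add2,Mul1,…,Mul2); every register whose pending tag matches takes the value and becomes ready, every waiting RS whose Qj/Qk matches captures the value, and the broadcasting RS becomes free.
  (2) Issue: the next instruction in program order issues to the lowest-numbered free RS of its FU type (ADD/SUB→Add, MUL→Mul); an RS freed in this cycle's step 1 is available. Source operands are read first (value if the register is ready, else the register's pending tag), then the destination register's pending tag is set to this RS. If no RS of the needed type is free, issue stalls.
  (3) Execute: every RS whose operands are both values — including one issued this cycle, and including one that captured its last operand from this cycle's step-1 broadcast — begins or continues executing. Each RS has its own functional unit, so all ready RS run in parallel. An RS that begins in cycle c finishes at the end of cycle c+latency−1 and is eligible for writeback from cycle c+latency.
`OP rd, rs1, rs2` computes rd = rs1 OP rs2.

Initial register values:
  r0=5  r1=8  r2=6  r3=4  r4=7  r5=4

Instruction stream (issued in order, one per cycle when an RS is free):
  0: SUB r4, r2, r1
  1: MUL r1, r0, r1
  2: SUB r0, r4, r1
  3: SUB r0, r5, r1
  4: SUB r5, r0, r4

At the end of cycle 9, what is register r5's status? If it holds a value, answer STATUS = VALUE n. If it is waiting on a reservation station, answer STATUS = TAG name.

  c1: issue SUB r4<-Add1  regs: r0:5,r1:8,r2:6,r3:4,r4:Add1,r5:4
  c2: issue MUL r1<-Mul1  regs: r0:5,r1:Mul1,r2:6,r3:4,r4:Add1,r5:4
  c3: CDB Add1=-2; issue SUB r0<-Add1  regs: r0:Add1,r1:Mul1,r2:6,r3:4,r4:-2,r5:4
  c4: issue SUB r0<-Add2  regs: r0:Add2,r1:Mul1,r2:6,r3:4,r4:-2,r5:4
  c5: stall  regs: r0:Add2,r1:Mul1,r2:6,r3:4,r4:-2,r5:4
  c6: CDB Mul1=40; stall  regs: r0:Add2,r1:40,r2:6,r3:4,r4:-2,r5:4
  c7: stall  regs: r0:Add2,r1:40,r2:6,r3:4,r4:-2,r5:4
  c8: CDB Add1=-42; issue SUB r5<-Add1  regs: r0:Add2,r1:40,r2:6,r3:4,r4:-2,r5:Add1
  c9: CDB Add2=-36  regs: r0:-36,r1:40,r2:6,r3:4,r4:-2,r5:Add1

STATUS = TAG Add1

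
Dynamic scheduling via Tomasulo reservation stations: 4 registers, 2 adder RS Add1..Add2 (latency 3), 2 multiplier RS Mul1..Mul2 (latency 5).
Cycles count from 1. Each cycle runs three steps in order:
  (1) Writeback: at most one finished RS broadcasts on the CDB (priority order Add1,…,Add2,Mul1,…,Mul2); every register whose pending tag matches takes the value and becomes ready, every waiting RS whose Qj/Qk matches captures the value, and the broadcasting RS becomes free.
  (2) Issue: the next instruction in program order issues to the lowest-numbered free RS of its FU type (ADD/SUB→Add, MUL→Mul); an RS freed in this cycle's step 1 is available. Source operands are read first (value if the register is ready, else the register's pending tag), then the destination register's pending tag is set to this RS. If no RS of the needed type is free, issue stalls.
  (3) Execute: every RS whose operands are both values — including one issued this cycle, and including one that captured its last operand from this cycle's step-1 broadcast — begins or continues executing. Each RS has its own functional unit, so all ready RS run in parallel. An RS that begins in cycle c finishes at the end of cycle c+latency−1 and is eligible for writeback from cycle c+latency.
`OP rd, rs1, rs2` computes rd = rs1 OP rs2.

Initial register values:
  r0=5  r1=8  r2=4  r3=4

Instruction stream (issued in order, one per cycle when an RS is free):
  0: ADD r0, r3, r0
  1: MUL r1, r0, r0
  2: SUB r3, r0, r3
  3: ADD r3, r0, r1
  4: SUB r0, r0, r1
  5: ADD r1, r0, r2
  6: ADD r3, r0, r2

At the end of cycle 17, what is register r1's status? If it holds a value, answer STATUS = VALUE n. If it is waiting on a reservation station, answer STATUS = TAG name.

STATUS = VALUE -68

c1: issue ADD r0<-Add1 | r0:Add1,r1:8,r2:4,r3:4
c2: issue MUL r1<-Mul1 | r0:Add1,r1:Mul1,r2:4,r3:4
c3: issue SUB r3<-Add2 | r0:Add1,r1:Mul1,r2:4,r3:Add2
c4: CDB Add1=9; issue ADD r3<-Add1 | r0:9,r1:Mul1,r2:4,r3:Add1
c5: stall | r0:9,r1:Mul1,r2:4,r3:Add1
c6: stall | r0:9,r1:Mul1,r2:4,r3:Add1
c7: CDB Add2=5; issue SUB r0<-Add2 | r0:Add2,r1:Mul1,r2:4,r3:Add1
c8: stall | r0:Add2,r1:Mul1,r2:4,r3:Add1
c9: CDB Mul1=81; stall | r0:Add2,r1:81,r2:4,r3:Add1
c10: stall | r0:Add2,r1:81,r2:4,r3:Add1
c11: stall | r0:Add2,r1:81,r2:4,r3:Add1
c12: CDB Add1=90; issue ADD r1<-Add1 | r0:Add2,r1:Add1,r2:4,r3:90
c13: CDB Add2=-72; issue ADD r3<-Add2 | r0:-72,r1:Add1,r2:4,r3:Add2
c14: - | r0:-72,r1:Add1,r2:4,r3:Add2
c15: - | r0:-72,r1:Add1,r2:4,r3:Add2
c16: CDB Add1=-68 | r0:-72,r1:-68,r2:4,r3:Add2
c17: CDB Add2=-68 | r0:-72,r1:-68,r2:4,r3:-68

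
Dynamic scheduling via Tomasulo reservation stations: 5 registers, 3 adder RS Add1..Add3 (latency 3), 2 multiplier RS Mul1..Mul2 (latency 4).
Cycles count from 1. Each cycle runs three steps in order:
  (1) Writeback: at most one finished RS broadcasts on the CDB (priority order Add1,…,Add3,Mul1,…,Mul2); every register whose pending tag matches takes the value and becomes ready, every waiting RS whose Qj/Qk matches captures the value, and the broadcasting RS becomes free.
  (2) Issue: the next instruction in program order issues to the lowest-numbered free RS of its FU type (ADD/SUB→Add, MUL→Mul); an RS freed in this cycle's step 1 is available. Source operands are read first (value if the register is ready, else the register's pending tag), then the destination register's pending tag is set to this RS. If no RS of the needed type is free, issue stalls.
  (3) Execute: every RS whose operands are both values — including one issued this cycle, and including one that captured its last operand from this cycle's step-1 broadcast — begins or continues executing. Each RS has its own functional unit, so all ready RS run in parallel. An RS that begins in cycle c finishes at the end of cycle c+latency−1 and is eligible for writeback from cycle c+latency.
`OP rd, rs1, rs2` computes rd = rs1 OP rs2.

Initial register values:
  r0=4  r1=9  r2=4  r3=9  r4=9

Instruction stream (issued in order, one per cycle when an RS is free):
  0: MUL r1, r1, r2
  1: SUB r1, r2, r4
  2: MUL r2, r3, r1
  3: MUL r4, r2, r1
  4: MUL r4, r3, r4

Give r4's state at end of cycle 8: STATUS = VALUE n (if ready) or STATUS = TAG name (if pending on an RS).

STATUS = TAG Mul1

c1: issue MUL r1<-Mul1 | r0:4,r1:Mul1,r2:4,r3:9,r4:9
c2: issue SUB r1<-Add1 | r0:4,r1:Add1,r2:4,r3:9,r4:9
c3: issue MUL r2<-Mul2 | r0:4,r1:Add1,r2:Mul2,r3:9,r4:9
c4: stall | r0:4,r1:Add1,r2:Mul2,r3:9,r4:9
c5: CDB Add1=-5; stall | r0:4,r1:-5,r2:Mul2,r3:9,r4:9
c6: CDB Mul1=36; issue MUL r4<-Mul1 | r0:4,r1:-5,r2:Mul2,r3:9,r4:Mul1
c7: stall | r0:4,r1:-5,r2:Mul2,r3:9,r4:Mul1
c8: stall | r0:4,r1:-5,r2:Mul2,r3:9,r4:Mul1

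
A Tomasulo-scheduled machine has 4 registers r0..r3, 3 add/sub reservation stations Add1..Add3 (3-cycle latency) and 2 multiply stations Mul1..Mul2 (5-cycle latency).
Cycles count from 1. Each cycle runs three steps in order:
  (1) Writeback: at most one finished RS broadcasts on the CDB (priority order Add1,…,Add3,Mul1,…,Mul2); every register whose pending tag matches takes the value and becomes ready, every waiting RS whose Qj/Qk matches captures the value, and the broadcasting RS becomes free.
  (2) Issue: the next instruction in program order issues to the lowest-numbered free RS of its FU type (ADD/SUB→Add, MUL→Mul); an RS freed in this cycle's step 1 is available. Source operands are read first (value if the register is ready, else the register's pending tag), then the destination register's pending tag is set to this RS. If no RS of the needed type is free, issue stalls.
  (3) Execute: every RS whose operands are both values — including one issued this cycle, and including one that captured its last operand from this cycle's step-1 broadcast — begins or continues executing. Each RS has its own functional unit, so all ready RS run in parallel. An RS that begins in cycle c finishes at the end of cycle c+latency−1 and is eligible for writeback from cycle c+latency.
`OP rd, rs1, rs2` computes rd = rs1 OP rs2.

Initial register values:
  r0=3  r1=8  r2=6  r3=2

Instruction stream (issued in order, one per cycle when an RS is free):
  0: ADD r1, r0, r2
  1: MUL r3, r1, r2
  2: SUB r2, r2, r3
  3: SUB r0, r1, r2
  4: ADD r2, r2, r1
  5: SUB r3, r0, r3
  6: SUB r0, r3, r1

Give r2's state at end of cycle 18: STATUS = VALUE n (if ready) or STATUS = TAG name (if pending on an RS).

STATUS = VALUE -39

c1: issue ADD r1<-Add1 | r0:3,r1:Add1,r2:6,r3:2
c2: issue MUL r3<-Mul1 | r0:3,r1:Add1,r2:6,r3:Mul1
c3: issue SUB r2<-Add2 | r0:3,r1:Add1,r2:Add2,r3:Mul1
c4: CDB Add1=9; issue SUB r0<-Add1 | r0:Add1,r1:9,r2:Add2,r3:Mul1
c5: issue ADD r2<-Add3 | r0:Add1,r1:9,r2:Add3,r3:Mul1
c6: stall | r0:Add1,r1:9,r2:Add3,r3:Mul1
c7: stall | r0:Add1,r1:9,r2:Add3,r3:Mul1
c8: stall | r0:Add1,r1:9,r2:Add3,r3:Mul1
c9: CDB Mul1=54; stall | r0:Add1,r1:9,r2:Add3,r3:54
c10: stall | r0:Add1,r1:9,r2:Add3,r3:54
c11: stall | r0:Add1,r1:9,r2:Add3,r3:54
c12: CDB Add2=-48; issue SUB r3<-Add2 | r0:Add1,r1:9,r2:Add3,r3:Add2
c13: stall | r0:Add1,r1:9,r2:Add3,r3:Add2
c14: stall | r0:Add1,r1:9,r2:Add3,r3:Add2
c15: CDB Add1=57; issue SUB r0<-Add1 | r0:Add1,r1:9,r2:Add3,r3:Add2
c16: CDB Add3=-39 | r0:Add1,r1:9,r2:-39,r3:Add2
c17: - | r0:Add1,r1:9,r2:-39,r3:Add2
c18: CDB Add2=3 | r0:Add1,r1:9,r2:-39,r3:3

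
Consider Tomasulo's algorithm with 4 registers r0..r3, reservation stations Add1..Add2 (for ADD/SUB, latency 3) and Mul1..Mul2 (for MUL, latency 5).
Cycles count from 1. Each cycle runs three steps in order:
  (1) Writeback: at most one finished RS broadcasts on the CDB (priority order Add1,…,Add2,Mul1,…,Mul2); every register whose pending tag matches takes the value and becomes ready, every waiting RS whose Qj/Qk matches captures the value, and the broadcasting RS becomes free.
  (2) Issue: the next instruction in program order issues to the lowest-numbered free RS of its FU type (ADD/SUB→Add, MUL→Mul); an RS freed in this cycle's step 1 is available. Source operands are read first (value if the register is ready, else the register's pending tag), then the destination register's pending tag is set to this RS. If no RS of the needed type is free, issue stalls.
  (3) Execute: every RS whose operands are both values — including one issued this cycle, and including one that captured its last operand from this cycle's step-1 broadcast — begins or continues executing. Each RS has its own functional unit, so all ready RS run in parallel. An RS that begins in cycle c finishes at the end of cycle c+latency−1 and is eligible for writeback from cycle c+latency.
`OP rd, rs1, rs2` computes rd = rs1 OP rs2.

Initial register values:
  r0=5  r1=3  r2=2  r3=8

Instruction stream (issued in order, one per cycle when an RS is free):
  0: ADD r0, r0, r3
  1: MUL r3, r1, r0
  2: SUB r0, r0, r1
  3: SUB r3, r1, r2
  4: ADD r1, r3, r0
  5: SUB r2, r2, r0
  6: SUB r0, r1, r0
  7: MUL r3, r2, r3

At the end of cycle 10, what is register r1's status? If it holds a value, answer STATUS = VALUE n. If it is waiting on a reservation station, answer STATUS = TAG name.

STATUS = TAG Add1

  c1: issue ADD r0<-Add1  regs: r0:Add1,r1:3,r2:2,r3:8
  c2: issue MUL r3<-Mul1  regs: r0:Add1,r1:3,r2:2,r3:Mul1
  c3: issue SUB r0<-Add2  regs: r0:Add2,r1:3,r2:2,r3:Mul1
  c4: CDB Add1=13; issue SUB r3<-Add1  regs: r0:Add2,r1:3,r2:2,r3:Add1
  c5: stall  regs: r0:Add2,r1:3,r2:2,r3:Add1
  c6: stall  regs: r0:Add2,r1:3,r2:2,r3:Add1
  c7: CDB Add1=1; issue ADD r1<-Add1  regs: r0:Add2,r1:Add1,r2:2,r3:1
  c8: CDB Add2=10; issue SUB r2<-Add2  regs: r0:10,r1:Add1,r2:Add2,r3:1
  c9: CDB Mul1=39; stall  regs: r0:10,r1:Add1,r2:Add2,r3:1
  c10: stall  regs: r0:10,r1:Add1,r2:Add2,r3:1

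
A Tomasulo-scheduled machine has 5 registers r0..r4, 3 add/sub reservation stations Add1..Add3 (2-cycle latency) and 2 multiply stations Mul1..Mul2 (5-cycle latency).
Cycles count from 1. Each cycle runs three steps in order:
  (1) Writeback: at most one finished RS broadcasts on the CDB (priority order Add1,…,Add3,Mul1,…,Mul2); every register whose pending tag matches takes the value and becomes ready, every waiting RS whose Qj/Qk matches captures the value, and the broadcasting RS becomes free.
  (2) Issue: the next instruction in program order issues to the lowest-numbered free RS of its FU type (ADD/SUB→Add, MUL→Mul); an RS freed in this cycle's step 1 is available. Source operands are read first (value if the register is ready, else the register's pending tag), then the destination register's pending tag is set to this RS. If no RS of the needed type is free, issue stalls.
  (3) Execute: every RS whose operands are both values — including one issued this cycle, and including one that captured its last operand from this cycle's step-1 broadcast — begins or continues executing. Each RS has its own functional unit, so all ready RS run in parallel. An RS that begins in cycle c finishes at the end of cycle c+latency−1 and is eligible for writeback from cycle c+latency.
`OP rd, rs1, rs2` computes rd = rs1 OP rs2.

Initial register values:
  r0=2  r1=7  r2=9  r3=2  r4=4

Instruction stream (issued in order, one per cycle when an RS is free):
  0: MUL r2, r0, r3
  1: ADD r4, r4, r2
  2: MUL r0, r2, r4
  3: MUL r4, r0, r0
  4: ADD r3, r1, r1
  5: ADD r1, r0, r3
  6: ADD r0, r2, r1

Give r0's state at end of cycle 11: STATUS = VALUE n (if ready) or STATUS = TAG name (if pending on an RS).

  c1: issue MUL r2<-Mul1  regs: r0:2,r1:7,r2:Mul1,r3:2,r4:4
  c2: issue ADD r4<-Add1  regs: r0:2,r1:7,r2:Mul1,r3:2,r4:Add1
  c3: issue MUL r0<-Mul2  regs: r0:Mul2,r1:7,r2:Mul1,r3:2,r4:Add1
  c4: stall  regs: r0:Mul2,r1:7,r2:Mul1,r3:2,r4:Add1
  c5: stall  regs: r0:Mul2,r1:7,r2:Mul1,r3:2,r4:Add1
  c6: CDB Mul1=4; issue MUL r4<-Mul1  regs: r0:Mul2,r1:7,r2:4,r3:2,r4:Mul1
  c7: issue ADD r3<-Add2  regs: r0:Mul2,r1:7,r2:4,r3:Add2,r4:Mul1
  c8: CDB Add1=8; issue ADD r1<-Add1  regs: r0:Mul2,r1:Add1,r2:4,r3:Add2,r4:Mul1
  c9: CDB Add2=14; issue ADD r0<-Add2  regs: r0:Add2,r1:Add1,r2:4,r3:14,r4:Mul1
  c10: -  regs: r0:Add2,r1:Add1,r2:4,r3:14,r4:Mul1
  c11: -  regs: r0:Add2,r1:Add1,r2:4,r3:14,r4:Mul1

STATUS = TAG Add2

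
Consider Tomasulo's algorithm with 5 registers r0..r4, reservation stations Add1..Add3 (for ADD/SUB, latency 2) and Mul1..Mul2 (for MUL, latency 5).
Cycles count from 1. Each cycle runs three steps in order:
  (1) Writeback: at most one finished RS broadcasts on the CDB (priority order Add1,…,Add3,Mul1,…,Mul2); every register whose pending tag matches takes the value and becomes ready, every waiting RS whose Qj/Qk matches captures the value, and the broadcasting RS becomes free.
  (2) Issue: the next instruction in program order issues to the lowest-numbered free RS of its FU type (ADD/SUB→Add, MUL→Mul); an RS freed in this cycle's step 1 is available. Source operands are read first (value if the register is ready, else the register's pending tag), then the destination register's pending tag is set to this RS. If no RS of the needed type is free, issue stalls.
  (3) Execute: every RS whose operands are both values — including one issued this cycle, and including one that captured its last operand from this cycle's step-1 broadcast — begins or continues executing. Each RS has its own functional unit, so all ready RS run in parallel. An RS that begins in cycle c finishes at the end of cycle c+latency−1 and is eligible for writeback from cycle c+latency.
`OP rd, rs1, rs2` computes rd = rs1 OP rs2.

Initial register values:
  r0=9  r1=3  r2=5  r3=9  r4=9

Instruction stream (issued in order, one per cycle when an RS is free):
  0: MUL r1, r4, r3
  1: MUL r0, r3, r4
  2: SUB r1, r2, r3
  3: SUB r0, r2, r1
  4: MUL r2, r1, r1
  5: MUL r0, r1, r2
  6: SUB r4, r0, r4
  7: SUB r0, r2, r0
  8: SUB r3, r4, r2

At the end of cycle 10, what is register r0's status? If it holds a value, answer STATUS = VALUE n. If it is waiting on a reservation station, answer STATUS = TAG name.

  c1: issue MUL r1<-Mul1  regs: r0:9,r1:Mul1,r2:5,r3:9,r4:9
  c2: issue MUL r0<-Mul2  regs: r0:Mul2,r1:Mul1,r2:5,r3:9,r4:9
  c3: issue SUB r1<-Add1  regs: r0:Mul2,r1:Add1,r2:5,r3:9,r4:9
  c4: issue SUB r0<-Add2  regs: r0:Add2,r1:Add1,r2:5,r3:9,r4:9
  c5: CDB Add1=-4; stall  regs: r0:Add2,r1:-4,r2:5,r3:9,r4:9
  c6: CDB Mul1=81; issue MUL r2<-Mul1  regs: r0:Add2,r1:-4,r2:Mul1,r3:9,r4:9
  c7: CDB Add2=9; stall  regs: r0:9,r1:-4,r2:Mul1,r3:9,r4:9
  c8: CDB Mul2=81; issue MUL r0<-Mul2  regs: r0:Mul2,r1:-4,r2:Mul1,r3:9,r4:9
  c9: issue SUB r4<-Add1  regs: r0:Mul2,r1:-4,r2:Mul1,r3:9,r4:Add1
  c10: issue SUB r0<-Add2  regs: r0:Add2,r1:-4,r2:Mul1,r3:9,r4:Add1

STATUS = TAG Add2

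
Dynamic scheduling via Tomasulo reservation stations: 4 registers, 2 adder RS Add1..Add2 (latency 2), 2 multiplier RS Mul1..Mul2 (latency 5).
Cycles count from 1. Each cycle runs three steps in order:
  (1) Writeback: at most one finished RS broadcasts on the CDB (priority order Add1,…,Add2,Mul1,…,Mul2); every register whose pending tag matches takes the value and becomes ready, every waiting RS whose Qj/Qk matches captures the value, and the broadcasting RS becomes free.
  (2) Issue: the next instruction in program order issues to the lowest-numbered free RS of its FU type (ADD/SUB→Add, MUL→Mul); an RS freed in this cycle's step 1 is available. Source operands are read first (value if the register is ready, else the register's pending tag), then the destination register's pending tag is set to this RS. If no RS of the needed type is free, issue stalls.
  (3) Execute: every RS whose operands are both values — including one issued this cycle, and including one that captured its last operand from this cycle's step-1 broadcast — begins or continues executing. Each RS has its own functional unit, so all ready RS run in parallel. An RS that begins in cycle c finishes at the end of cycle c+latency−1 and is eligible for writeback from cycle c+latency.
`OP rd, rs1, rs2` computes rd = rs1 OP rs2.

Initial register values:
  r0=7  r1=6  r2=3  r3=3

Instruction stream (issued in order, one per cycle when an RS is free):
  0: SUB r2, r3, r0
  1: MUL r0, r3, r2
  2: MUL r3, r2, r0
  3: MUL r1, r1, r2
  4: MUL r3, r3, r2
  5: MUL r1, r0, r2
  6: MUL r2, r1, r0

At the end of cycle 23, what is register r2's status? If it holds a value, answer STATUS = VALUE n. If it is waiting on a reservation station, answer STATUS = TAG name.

cycle 1: issue SUB r2<-Add1 // r0:7,r1:6,r2:Add1,r3:3
cycle 2: issue MUL r0<-Mul1 // r0:Mul1,r1:6,r2:Add1,r3:3
cycle 3: CDB Add1=-4; issue MUL r3<-Mul2 // r0:Mul1,r1:6,r2:-4,r3:Mul2
cycle 4: stall // r0:Mul1,r1:6,r2:-4,r3:Mul2
cycle 5: stall // r0:Mul1,r1:6,r2:-4,r3:Mul2
cycle 6: stall // r0:Mul1,r1:6,r2:-4,r3:Mul2
cycle 7: stall // r0:Mul1,r1:6,r2:-4,r3:Mul2
cycle 8: CDB Mul1=-12; issue MUL r1<-Mul1 // r0:-12,r1:Mul1,r2:-4,r3:Mul2
cycle 9: stall // r0:-12,r1:Mul1,r2:-4,r3:Mul2
cycle 10: stall // r0:-12,r1:Mul1,r2:-4,r3:Mul2
cycle 11: stall // r0:-12,r1:Mul1,r2:-4,r3:Mul2
cycle 12: stall // r0:-12,r1:Mul1,r2:-4,r3:Mul2
cycle 13: CDB Mul1=-24; issue MUL r3<-Mul1 // r0:-12,r1:-24,r2:-4,r3:Mul1
cycle 14: CDB Mul2=48; issue MUL r1<-Mul2 // r0:-12,r1:Mul2,r2:-4,r3:Mul1
cycle 15: stall // r0:-12,r1:Mul2,r2:-4,r3:Mul1
cycle 16: stall // r0:-12,r1:Mul2,r2:-4,r3:Mul1
cycle 17: stall // r0:-12,r1:Mul2,r2:-4,r3:Mul1
cycle 18: stall // r0:-12,r1:Mul2,r2:-4,r3:Mul1
cycle 19: CDB Mul1=-192; issue MUL r2<-Mul1 // r0:-12,r1:Mul2,r2:Mul1,r3:-192
cycle 20: CDB Mul2=48 // r0:-12,r1:48,r2:Mul1,r3:-192
cycle 21: - // r0:-12,r1:48,r2:Mul1,r3:-192
cycle 22: - // r0:-12,r1:48,r2:Mul1,r3:-192
cycle 23: - // r0:-12,r1:48,r2:Mul1,r3:-192

STATUS = TAG Mul1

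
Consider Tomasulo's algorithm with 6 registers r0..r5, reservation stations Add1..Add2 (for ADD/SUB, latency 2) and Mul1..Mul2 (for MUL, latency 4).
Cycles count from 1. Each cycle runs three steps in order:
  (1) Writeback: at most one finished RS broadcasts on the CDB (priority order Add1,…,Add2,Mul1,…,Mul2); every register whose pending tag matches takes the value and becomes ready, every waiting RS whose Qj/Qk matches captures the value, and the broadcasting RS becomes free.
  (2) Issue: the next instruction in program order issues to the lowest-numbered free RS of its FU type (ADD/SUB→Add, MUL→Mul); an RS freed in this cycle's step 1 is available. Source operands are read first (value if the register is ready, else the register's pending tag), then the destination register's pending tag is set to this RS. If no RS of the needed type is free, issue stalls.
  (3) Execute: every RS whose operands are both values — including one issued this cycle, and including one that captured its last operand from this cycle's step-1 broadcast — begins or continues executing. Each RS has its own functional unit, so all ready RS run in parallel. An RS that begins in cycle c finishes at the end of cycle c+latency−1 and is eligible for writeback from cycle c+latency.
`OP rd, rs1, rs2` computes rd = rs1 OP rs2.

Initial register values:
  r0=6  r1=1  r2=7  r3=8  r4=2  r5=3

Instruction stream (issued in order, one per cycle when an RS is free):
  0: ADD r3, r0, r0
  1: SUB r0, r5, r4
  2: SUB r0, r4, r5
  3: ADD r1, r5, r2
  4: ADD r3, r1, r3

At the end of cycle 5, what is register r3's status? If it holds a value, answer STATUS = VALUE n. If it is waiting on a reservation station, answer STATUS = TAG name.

cycle 1: issue ADD r3<-Add1 // r0:6,r1:1,r2:7,r3:Add1,r4:2,r5:3
cycle 2: issue SUB r0<-Add2 // r0:Add2,r1:1,r2:7,r3:Add1,r4:2,r5:3
cycle 3: CDB Add1=12; issue SUB r0<-Add1 // r0:Add1,r1:1,r2:7,r3:12,r4:2,r5:3
cycle 4: CDB Add2=1; issue ADD r1<-Add2 // r0:Add1,r1:Add2,r2:7,r3:12,r4:2,r5:3
cycle 5: CDB Add1=-1; issue ADD r3<-Add1 // r0:-1,r1:Add2,r2:7,r3:Add1,r4:2,r5:3

STATUS = TAG Add1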